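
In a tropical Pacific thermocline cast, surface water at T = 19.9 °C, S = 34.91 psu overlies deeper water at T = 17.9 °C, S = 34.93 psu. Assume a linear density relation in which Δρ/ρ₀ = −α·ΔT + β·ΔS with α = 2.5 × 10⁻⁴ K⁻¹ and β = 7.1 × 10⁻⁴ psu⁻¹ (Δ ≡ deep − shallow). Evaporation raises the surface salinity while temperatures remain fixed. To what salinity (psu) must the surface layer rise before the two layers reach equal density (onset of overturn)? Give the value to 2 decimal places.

35.63 psu

Neutral buoyancy requires −α(T_deep − T_surf) + β(S_deep − S_surf′) = 0.
S_surf′ = S_deep − (α/β)·ΔT = 34.93 − (2.5 × 10⁻⁴/7.1 × 10⁻⁴)·(-2.0) = 35.6342 psu.
Increase required: 35.6342 − 34.91 = 0.7242 psu.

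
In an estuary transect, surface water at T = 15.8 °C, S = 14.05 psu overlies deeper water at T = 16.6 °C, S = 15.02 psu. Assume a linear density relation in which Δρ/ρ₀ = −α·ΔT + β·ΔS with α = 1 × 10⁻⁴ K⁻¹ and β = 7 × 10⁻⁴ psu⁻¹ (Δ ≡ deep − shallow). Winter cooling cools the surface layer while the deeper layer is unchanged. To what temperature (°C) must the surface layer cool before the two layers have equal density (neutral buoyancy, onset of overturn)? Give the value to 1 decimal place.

Neutral buoyancy requires Δρ = 0, i.e. −α(T_deep − T_surf′) + β(S_deep − S_surf) = 0.
T_surf′ = T_deep − (β/α)·ΔS = 16.6 − (7 × 10⁻⁴/1 × 10⁻⁴)·(+0.97) = 9.810 °C.
Cooling required: 15.8 − (9.810) = 5.990 °C.

9.8 °C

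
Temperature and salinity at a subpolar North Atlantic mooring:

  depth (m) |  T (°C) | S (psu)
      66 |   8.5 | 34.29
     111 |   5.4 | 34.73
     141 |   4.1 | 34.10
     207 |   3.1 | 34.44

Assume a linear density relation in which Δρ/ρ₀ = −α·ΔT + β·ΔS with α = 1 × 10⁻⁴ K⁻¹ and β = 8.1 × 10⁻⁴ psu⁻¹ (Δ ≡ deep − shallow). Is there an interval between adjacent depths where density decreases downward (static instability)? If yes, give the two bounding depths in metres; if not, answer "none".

111–141 m

Evaluate Δρ/ρ₀ = −αΔT + βΔS across each adjacent pair:
  66–111 m: −αΔT+βΔS = −(1 × 10⁻⁴)(-3.1)+(8.1 × 10⁻⁴)(+0.44) = 6.7 × 10⁻⁴ → stable
  111–141 m: −αΔT+βΔS = −(1 × 10⁻⁴)(-1.3)+(8.1 × 10⁻⁴)(-0.63) = -3.8 × 10⁻⁴ → UNSTABLE
  141–207 m: −αΔT+βΔS = −(1 × 10⁻⁴)(-1.0)+(8.1 × 10⁻⁴)(+0.34) = 3.8 × 10⁻⁴ → stable
The 111–141 m interval has Δρ < 0: lighter water underlies denser water.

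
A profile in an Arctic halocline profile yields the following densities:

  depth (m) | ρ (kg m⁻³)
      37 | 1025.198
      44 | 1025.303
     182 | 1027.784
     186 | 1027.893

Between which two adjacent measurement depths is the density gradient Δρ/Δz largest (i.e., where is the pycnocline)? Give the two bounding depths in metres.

182–186 m

Compute the density gradient over each adjacent pair:
  37–44 m: Δρ/Δz = 0.105/7 = 0.015 kg m⁻⁴
  44–182 m: Δρ/Δz = 2.481/138 = 0.018 kg m⁻⁴
  182–186 m: Δρ/Δz = 0.109/4 = 0.027 kg m⁻⁴
The largest gradient is in the 182–186 m interval — the pycnocline.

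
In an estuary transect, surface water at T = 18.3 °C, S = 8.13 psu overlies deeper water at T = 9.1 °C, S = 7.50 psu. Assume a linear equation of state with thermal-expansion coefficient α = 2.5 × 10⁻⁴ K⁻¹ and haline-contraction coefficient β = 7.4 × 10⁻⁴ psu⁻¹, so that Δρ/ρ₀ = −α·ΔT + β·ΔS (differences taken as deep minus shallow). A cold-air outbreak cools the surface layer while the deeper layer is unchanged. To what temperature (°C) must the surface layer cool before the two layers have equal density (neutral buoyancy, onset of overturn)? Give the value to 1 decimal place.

11.0 °C

Neutral buoyancy requires Δρ = 0, i.e. −α(T_deep − T_surf′) + β(S_deep − S_surf) = 0.
T_surf′ = T_deep − (β/α)·ΔS = 9.1 − (7.4 × 10⁻⁴/2.5 × 10⁻⁴)·(-0.63) = 10.965 °C.
Cooling required: 18.3 − (10.965) = 7.335 °C.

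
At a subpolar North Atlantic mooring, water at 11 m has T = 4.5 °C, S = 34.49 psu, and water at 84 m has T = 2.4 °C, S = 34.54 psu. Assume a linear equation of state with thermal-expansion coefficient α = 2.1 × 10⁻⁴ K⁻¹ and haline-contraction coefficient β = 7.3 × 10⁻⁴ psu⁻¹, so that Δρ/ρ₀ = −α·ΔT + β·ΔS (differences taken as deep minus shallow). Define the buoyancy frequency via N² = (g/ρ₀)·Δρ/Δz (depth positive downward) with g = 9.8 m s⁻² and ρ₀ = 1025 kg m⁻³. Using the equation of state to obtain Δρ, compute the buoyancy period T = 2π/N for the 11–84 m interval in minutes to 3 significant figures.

13.1 min

ΔT = -2.1 K, ΔS = +0.05 psu (deep − shallow).
Δρ/ρ₀ = −αΔT + βΔS = 4.41 × 10⁻⁴ + 3.65 × 10⁻⁵ = 4.775 × 10⁻⁴, so Δρ ≈ 0.4894 kg m⁻³.
N² = (g/ρ₀)·Δρ/Δz = g·(Δρ/ρ₀)/Δz = 9.8 × 4.775 × 10⁻⁴ / 73 = 6.4103 × 10⁻⁵ s⁻².
N = √(6.4103 × 10⁻⁵) = 8.0064 × 10⁻³ rad s⁻¹ → T = 2π/N = 784.77 s = 13.079 min ≈ 13.1 min.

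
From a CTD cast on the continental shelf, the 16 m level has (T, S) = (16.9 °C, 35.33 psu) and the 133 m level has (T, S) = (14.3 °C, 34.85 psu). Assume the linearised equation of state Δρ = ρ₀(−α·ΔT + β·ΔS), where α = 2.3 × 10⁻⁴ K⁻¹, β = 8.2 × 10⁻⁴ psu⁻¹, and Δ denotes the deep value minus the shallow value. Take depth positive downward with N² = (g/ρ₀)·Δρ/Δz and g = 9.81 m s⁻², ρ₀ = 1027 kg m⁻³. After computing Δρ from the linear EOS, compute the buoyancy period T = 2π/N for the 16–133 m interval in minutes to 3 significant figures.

ΔT = -2.6 K, ΔS = -0.48 psu (deep − shallow).
Δρ/ρ₀ = −αΔT + βΔS = 5.98 × 10⁻⁴ − 3.936 × 10⁻⁴ = 2.044 × 10⁻⁴, so Δρ ≈ 0.2099 kg m⁻³.
N² = (g/ρ₀)·Δρ/Δz = g·(Δρ/ρ₀)/Δz = 9.81 × 2.044 × 10⁻⁴ / 117 = 1.7138 × 10⁻⁵ s⁻².
N = √(1.7138 × 10⁻⁵) = 4.1398 × 10⁻³ rad s⁻¹ → T = 2π/N = 1.5178 × 10³ s = 25.297 min ≈ 25.3 min.

25.3 min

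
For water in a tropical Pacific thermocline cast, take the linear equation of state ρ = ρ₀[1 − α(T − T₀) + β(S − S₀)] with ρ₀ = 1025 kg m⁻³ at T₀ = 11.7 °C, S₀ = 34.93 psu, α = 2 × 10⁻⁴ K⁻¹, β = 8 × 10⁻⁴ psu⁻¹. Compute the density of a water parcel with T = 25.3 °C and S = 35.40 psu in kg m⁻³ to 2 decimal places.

1022.60 kg m⁻³

T − T₀ = +13.6 K, S − S₀ = +0.47 psu.
Bracket = 1 − α·(+13.6) + β·(+0.47) = 1 + (-2.344 × 10⁻³) = 0.9976560.
ρ = 1025 × 0.9976560 = 1022.60 kg m⁻³.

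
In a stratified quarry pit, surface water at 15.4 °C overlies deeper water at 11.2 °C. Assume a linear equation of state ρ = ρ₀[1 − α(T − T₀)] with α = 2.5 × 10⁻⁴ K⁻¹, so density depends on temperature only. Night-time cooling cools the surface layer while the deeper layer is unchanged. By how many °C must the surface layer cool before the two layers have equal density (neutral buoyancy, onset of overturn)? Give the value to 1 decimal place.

With temperature the only control, equal density requires T_surf′ = T_deep.
T_surf′ = 11.2 °C.
Cooling required: 15.4 − 11.2 = 4.2 °C.

4.2 °C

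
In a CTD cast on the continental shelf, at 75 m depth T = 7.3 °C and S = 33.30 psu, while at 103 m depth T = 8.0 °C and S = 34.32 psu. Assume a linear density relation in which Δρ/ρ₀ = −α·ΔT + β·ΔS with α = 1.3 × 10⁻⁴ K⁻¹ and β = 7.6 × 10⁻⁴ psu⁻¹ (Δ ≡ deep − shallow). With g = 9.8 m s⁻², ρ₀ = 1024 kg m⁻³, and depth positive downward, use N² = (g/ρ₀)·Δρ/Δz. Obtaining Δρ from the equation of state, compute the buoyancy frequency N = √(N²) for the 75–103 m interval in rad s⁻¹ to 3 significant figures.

0.0155 rad s⁻¹

ΔT = +0.7 K, ΔS = +1.02 psu (deep − shallow).
Δρ/ρ₀ = −αΔT + βΔS = -9.10 × 10⁻⁵ + 7.752 × 10⁻⁴ = 6.842 × 10⁻⁴, so Δρ ≈ 0.7006 kg m⁻³.
N² = (g/ρ₀)·Δρ/Δz = g·(Δρ/ρ₀)/Δz = 9.8 × 6.842 × 10⁻⁴ / 28 = 2.3947 × 10⁻⁴ s⁻².
N = √(2.3947 × 10⁻⁴) = 0.015475 rad s⁻¹ ≈ 0.0155 rad s⁻¹.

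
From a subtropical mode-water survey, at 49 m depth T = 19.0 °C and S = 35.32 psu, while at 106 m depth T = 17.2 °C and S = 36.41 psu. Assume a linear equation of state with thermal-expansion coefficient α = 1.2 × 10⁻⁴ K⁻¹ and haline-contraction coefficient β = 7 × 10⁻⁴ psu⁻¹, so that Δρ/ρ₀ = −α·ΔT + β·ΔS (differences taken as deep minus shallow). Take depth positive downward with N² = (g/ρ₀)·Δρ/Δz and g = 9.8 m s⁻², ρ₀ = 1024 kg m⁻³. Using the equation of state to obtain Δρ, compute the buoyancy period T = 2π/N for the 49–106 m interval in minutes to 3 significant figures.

8.07 min

ΔT = -1.8 K, ΔS = +1.09 psu (deep − shallow).
Δρ/ρ₀ = −αΔT + βΔS = 2.16 × 10⁻⁴ + 7.63 × 10⁻⁴ = 9.79 × 10⁻⁴, so Δρ ≈ 1.002 kg m⁻³.
N² = (g/ρ₀)·Δρ/Δz = g·(Δρ/ρ₀)/Δz = 9.8 × 9.79 × 10⁻⁴ / 57 = 1.6832 × 10⁻⁴ s⁻².
N = √(1.6832 × 10⁻⁴) = 0.012974 rad s⁻¹ → T = 2π/N = 484.29 s = 8.0715 min ≈ 8.07 min.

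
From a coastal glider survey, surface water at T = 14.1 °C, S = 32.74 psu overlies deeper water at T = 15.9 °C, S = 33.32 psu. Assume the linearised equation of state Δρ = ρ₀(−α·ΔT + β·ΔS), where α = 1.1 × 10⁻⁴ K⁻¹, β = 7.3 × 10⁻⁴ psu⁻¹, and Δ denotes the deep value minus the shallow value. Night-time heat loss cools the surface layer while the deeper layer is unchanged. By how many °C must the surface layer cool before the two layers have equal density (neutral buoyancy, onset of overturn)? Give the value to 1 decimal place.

2.0 °C

Neutral buoyancy requires Δρ = 0, i.e. −α(T_deep − T_surf′) + β(S_deep − S_surf) = 0.
T_surf′ = T_deep − (β/α)·ΔS = 15.9 − (7.3 × 10⁻⁴/1.1 × 10⁻⁴)·(+0.58) = 12.051 °C.
Cooling required: 14.1 − (12.051) = 2.049 °C.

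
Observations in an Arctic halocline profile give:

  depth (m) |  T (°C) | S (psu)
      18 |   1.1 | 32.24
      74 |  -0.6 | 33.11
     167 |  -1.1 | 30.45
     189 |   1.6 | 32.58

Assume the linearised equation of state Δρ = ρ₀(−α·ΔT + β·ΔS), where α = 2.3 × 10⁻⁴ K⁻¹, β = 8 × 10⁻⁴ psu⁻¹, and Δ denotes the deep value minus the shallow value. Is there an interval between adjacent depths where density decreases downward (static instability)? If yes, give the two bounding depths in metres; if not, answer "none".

Evaluate Δρ/ρ₀ = −αΔT + βΔS across each adjacent pair:
  18–74 m: −αΔT+βΔS = −(2.3 × 10⁻⁴)(-1.7)+(8 × 10⁻⁴)(+0.87) = 1.1 × 10⁻³ → stable
  74–167 m: −αΔT+βΔS = −(2.3 × 10⁻⁴)(-0.5)+(8 × 10⁻⁴)(-2.66) = -2.0 × 10⁻³ → UNSTABLE
  167–189 m: −αΔT+βΔS = −(2.3 × 10⁻⁴)(+2.7)+(8 × 10⁻⁴)(+2.13) = 1.1 × 10⁻³ → stable
The 74–167 m interval has Δρ < 0: lighter water underlies denser water.

74–167 m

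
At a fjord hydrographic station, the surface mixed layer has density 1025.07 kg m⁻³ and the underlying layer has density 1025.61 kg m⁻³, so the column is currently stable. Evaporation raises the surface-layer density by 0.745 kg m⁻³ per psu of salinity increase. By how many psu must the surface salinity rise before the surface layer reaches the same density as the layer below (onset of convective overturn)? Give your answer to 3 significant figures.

Density deficit of the surface layer: 1025.61 − 1025.07 = 0.54 kg m⁻³.
Required change = 0.54 / 0.745 = 0.725 psu.

0.725 psu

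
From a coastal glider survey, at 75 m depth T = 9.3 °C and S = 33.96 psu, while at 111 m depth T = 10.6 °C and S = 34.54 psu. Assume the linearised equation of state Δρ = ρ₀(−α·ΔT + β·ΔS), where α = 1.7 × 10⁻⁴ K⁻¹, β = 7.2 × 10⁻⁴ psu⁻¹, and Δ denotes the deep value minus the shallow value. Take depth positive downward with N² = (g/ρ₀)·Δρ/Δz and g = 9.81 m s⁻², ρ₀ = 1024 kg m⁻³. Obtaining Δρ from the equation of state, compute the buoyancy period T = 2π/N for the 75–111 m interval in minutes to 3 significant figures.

14.3 min

ΔT = +1.3 K, ΔS = +0.58 psu (deep − shallow).
Δρ/ρ₀ = −αΔT + βΔS = -2.21 × 10⁻⁴ + 4.176 × 10⁻⁴ = 1.966 × 10⁻⁴, so Δρ ≈ 0.2013 kg m⁻³.
N² = (g/ρ₀)·Δρ/Δz = g·(Δρ/ρ₀)/Δz = 9.81 × 1.966 × 10⁻⁴ / 36 = 5.3573 × 10⁻⁵ s⁻².
N = √(5.3573 × 10⁻⁵) = 7.3194 × 10⁻³ rad s⁻¹ → T = 2π/N = 858.43 s = 14.307 min ≈ 14.3 min.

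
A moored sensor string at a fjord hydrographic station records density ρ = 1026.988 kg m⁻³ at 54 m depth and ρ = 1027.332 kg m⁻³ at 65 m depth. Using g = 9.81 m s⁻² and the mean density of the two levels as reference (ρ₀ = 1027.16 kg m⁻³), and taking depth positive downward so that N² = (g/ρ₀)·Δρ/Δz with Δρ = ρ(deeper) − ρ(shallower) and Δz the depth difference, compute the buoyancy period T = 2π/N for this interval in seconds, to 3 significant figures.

364 s

Δρ = 1027.332 − 1026.988 = 0.344 kg m⁻³ over Δz = 65 − 54 = 11 m.
N² = (9.81/1027.16) × (0.344/11) = 2.9867 × 10⁻⁴ s⁻².
N = √(2.9867 × 10⁻⁴) = 0.017282 rad s⁻¹, so T = 2π/N = 363.57 s ≈ 364 s.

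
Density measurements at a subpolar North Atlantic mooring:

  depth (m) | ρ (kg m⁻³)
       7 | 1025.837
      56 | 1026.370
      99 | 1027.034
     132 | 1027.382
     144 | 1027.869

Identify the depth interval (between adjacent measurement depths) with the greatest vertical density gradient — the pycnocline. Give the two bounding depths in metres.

132–144 m

Compute the density gradient over each adjacent pair:
  7–56 m: Δρ/Δz = 0.533/49 = 0.011 kg m⁻⁴
  56–99 m: Δρ/Δz = 0.664/43 = 0.015 kg m⁻⁴
  99–132 m: Δρ/Δz = 0.348/33 = 0.011 kg m⁻⁴
  132–144 m: Δρ/Δz = 0.487/12 = 0.041 kg m⁻⁴
The largest gradient is in the 132–144 m interval — the pycnocline.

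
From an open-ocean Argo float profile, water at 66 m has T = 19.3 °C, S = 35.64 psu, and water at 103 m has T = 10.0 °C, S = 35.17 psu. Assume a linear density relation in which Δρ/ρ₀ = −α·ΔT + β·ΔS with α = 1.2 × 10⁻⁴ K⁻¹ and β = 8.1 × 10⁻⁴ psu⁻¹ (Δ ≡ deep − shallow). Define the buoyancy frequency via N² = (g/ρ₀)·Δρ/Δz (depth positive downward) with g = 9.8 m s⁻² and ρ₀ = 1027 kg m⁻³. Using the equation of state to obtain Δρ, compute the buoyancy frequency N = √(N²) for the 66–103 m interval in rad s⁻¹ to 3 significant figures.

ΔT = -9.3 K, ΔS = -0.47 psu (deep − shallow).
Δρ/ρ₀ = −αΔT + βΔS = 1.116 × 10⁻³ − 3.807 × 10⁻⁴ = 7.353 × 10⁻⁴, so Δρ ≈ 0.7552 kg m⁻³.
N² = (g/ρ₀)·Δρ/Δz = g·(Δρ/ρ₀)/Δz = 9.8 × 7.353 × 10⁻⁴ / 37 = 1.9476 × 10⁻⁴ s⁻².
N = √(1.9476 × 10⁻⁴) = 0.013956 rad s⁻¹ ≈ 0.0140 rad s⁻¹.

0.0140 rad s⁻¹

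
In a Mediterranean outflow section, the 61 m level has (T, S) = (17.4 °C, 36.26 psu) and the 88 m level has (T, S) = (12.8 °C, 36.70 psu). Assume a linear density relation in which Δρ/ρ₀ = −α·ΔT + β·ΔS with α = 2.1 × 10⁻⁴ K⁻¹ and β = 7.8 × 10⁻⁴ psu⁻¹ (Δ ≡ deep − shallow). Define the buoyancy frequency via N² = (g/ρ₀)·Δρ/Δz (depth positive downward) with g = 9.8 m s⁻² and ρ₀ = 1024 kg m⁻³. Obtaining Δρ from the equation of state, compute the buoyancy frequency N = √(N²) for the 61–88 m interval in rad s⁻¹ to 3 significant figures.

0.0218 rad s⁻¹

ΔT = -4.6 K, ΔS = +0.44 psu (deep − shallow).
Δρ/ρ₀ = −αΔT + βΔS = 9.66 × 10⁻⁴ + 3.432 × 10⁻⁴ = 1.3092 × 10⁻³, so Δρ ≈ 1.341 kg m⁻³.
N² = (g/ρ₀)·Δρ/Δz = g·(Δρ/ρ₀)/Δz = 9.8 × 1.3092 × 10⁻³ / 27 = 4.7519 × 10⁻⁴ s⁻².
N = √(4.7519 × 10⁻⁴) = 0.021799 rad s⁻¹ ≈ 0.0218 rad s⁻¹.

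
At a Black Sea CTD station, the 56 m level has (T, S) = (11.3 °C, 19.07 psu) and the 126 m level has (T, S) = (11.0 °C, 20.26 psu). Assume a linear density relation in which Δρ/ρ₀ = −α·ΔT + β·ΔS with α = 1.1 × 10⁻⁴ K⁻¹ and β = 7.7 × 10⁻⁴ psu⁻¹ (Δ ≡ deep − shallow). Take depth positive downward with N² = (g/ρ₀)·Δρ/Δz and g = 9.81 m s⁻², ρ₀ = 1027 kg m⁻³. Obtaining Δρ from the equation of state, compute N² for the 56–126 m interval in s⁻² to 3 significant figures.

ΔT = -0.3 K, ΔS = +1.19 psu (deep − shallow).
Δρ/ρ₀ = −αΔT + βΔS = 3.30 × 10⁻⁵ + 9.163 × 10⁻⁴ = 9.493 × 10⁻⁴, so Δρ ≈ 0.9749 kg m⁻³.
N² = (g/ρ₀)·Δρ/Δz = g·(Δρ/ρ₀)/Δz = 9.81 × 9.493 × 10⁻⁴ / 70 = 1.3304 × 10⁻⁴ s⁻² ≈ 1.33 × 10⁻⁴ s⁻².

1.33 × 10⁻⁴ s⁻²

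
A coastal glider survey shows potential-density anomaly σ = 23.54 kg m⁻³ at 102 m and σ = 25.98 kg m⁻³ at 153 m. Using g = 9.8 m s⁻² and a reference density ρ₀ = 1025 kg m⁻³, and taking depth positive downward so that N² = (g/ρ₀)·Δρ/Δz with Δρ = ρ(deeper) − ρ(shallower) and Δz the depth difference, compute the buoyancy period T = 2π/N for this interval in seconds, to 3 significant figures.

Δρ = 1025.98 − 1023.54 = 2.44 kg m⁻³ over Δz = 153 − 102 = 51 m.
N² = (9.8/1025) × (2.44/51) = 4.5743 × 10⁻⁴ s⁻².
N = √(4.5743 × 10⁻⁴) = 0.021388 rad s⁻¹, so T = 2π/N = 293.77 s ≈ 294 s.

294 s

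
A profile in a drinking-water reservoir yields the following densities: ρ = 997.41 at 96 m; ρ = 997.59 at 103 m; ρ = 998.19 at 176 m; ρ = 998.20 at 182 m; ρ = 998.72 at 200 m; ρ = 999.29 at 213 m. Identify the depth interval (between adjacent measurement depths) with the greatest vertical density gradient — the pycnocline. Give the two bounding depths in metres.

Compute the density gradient over each adjacent pair:
  96–103 m: Δρ/Δz = 0.18/7 = 0.026 kg m⁻⁴
  103–176 m: Δρ/Δz = 0.60/73 = 8.2 × 10⁻³ kg m⁻⁴
  176–182 m: Δρ/Δz = 0.01/6 = 1.7 × 10⁻³ kg m⁻⁴
  182–200 m: Δρ/Δz = 0.52/18 = 0.029 kg m⁻⁴
  200–213 m: Δρ/Δz = 0.57/13 = 0.044 kg m⁻⁴
The largest gradient is in the 200–213 m interval — the pycnocline.

200–213 m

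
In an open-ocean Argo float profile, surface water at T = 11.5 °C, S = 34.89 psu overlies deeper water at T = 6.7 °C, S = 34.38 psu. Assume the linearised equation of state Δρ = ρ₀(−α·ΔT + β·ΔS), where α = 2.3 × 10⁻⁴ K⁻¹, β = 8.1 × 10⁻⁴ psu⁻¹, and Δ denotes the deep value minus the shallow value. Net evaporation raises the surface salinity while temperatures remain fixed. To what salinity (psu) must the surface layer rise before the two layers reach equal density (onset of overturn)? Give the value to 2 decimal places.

35.74 psu

Neutral buoyancy requires −α(T_deep − T_surf) + β(S_deep − S_surf′) = 0.
S_surf′ = S_deep − (α/β)·ΔT = 34.38 − (2.3 × 10⁻⁴/8.1 × 10⁻⁴)·(-4.8) = 35.7430 psu.
Increase required: 35.7430 − 34.89 = 0.8530 psu.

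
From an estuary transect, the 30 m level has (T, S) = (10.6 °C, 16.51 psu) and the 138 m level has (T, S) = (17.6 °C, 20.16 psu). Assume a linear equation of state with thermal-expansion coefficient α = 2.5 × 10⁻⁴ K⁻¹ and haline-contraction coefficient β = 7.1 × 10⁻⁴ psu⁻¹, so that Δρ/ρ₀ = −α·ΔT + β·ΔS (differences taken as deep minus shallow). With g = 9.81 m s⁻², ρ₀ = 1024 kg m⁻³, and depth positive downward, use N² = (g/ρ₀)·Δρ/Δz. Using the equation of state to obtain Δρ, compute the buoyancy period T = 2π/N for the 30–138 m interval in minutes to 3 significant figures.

12.0 min

ΔT = +7.0 K, ΔS = +3.65 psu (deep − shallow).
Δρ/ρ₀ = −αΔT + βΔS = -1.75 × 10⁻³ + 2.5915 × 10⁻³ = 8.415 × 10⁻⁴, so Δρ ≈ 0.8617 kg m⁻³.
N² = (g/ρ₀)·Δρ/Δz = g·(Δρ/ρ₀)/Δz = 9.81 × 8.415 × 10⁻⁴ / 108 = 7.6436 × 10⁻⁵ s⁻².
N = √(7.6436 × 10⁻⁵) = 8.7428 × 10⁻³ rad s⁻¹ → T = 2π/N = 718.67 s = 11.978 min ≈ 12.0 min.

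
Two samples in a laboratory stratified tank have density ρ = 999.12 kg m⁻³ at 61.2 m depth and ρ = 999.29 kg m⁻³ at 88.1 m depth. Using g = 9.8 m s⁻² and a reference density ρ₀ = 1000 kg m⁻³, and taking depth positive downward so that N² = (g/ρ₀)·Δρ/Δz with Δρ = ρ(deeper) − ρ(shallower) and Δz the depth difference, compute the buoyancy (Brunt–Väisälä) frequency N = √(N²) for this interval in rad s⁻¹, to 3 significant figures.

Δρ = 999.29 − 999.12 = 0.17 kg m⁻³ over Δz = 88.1 − 61.2 = 26.9 m.
N² = (9.8/1000) × (0.17/26.9) = 6.1933 × 10⁻⁵ s⁻².
N = √(6.1933 × 10⁻⁵) = 7.8698 × 10⁻³ rad s⁻¹ ≈ 7.87 × 10⁻³ rad s⁻¹.

7.87 × 10⁻³ rad s⁻¹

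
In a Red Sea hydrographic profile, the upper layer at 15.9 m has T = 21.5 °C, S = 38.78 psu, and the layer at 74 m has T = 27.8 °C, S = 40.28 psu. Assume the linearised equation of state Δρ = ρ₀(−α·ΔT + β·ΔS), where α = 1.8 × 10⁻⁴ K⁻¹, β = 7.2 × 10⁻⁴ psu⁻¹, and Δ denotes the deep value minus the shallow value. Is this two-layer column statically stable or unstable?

unstable

ΔT = 27.8 − 21.5 = +6.3 K and ΔS = 40.28 − 38.78 = +1.50 psu (deep − shallow).
−αΔT = -1.134 × 10⁻³; βΔS = 1.08 × 10⁻³; sum Δρ/ρ₀ = -5.40 × 10⁻⁵.
Δρ/ρ₀ < 0, so Δρ < 0: deeper water is lighter → statically unstable; the column would overturn.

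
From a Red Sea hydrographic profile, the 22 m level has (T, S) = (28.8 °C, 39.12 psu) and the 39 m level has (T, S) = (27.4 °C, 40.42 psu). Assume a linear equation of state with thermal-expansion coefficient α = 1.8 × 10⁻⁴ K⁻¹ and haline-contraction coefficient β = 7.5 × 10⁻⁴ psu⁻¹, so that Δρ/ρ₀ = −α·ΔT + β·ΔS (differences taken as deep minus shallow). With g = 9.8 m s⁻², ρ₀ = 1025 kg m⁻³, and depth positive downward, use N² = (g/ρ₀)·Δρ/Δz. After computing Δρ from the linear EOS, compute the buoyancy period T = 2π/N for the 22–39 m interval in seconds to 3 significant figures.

ΔT = -1.4 K, ΔS = +1.30 psu (deep − shallow).
Δρ/ρ₀ = −αΔT + βΔS = 2.52 × 10⁻⁴ + 9.75 × 10⁻⁴ = 1.227 × 10⁻³, so Δρ ≈ 1.258 kg m⁻³.
N² = (g/ρ₀)·Δρ/Δz = g·(Δρ/ρ₀)/Δz = 9.8 × 1.227 × 10⁻³ / 17 = 7.0733 × 10⁻⁴ s⁻².
N = √(7.0733 × 10⁻⁴) = 0.026596 rad s⁻¹ → T = 2π/N = 236.25 s ≈ 236 s.

236 s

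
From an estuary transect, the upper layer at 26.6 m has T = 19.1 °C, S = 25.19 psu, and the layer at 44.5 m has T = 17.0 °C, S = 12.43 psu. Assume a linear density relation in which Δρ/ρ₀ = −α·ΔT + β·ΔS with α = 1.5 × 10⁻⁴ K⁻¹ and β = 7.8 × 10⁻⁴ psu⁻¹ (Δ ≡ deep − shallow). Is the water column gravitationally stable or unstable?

ΔT = 17.0 − 19.1 = -2.1 K and ΔS = 12.43 − 25.19 = -12.76 psu (deep − shallow).
−αΔT = 3.15 × 10⁻⁴; βΔS = -9.9528 × 10⁻³; sum Δρ/ρ₀ = -9.6378 × 10⁻³.
Δρ/ρ₀ < 0, so Δρ < 0: deeper water is lighter → statically unstable; the column would overturn.

unstable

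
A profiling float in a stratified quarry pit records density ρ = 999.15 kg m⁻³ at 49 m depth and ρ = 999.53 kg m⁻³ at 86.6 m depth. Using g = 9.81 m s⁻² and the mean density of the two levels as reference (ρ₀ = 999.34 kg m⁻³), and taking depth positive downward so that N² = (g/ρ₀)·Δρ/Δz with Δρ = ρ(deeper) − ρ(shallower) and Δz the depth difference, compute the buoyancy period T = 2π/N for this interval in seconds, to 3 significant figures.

631 s

Δρ = 999.53 − 999.15 = 0.38 kg m⁻³ over Δz = 86.6 − 49 = 37.6 m.
N² = (9.81/999.34) × (0.38/37.6) = 9.9209 × 10⁻⁵ s⁻².
N = √(9.9209 × 10⁻⁵) = 9.9604 × 10⁻³ rad s⁻¹, so T = 2π/N = 630.82 s ≈ 631 s.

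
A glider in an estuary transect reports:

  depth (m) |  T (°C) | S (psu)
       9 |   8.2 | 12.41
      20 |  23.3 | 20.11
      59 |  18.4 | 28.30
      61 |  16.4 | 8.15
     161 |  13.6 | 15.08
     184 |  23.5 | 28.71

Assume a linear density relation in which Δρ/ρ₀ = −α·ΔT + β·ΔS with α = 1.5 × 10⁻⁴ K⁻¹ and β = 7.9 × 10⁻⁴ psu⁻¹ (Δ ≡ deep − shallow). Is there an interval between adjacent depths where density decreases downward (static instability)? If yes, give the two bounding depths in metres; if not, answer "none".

59–61 m

Evaluate Δρ/ρ₀ = −αΔT + βΔS across each adjacent pair:
  9–20 m: −αΔT+βΔS = −(1.5 × 10⁻⁴)(+15.1)+(7.9 × 10⁻⁴)(+7.70) = 3.8 × 10⁻³ → stable
  20–59 m: −αΔT+βΔS = −(1.5 × 10⁻⁴)(-4.9)+(7.9 × 10⁻⁴)(+8.19) = 7.2 × 10⁻³ → stable
  59–61 m: −αΔT+βΔS = −(1.5 × 10⁻⁴)(-2.0)+(7.9 × 10⁻⁴)(-20.15) = -0.016 → UNSTABLE
  61–161 m: −αΔT+βΔS = −(1.5 × 10⁻⁴)(-2.8)+(7.9 × 10⁻⁴)(+6.93) = 5.9 × 10⁻³ → stable
  161–184 m: −αΔT+βΔS = −(1.5 × 10⁻⁴)(+9.9)+(7.9 × 10⁻⁴)(+13.63) = 9.3 × 10⁻³ → stable
The 59–61 m interval has Δρ < 0: lighter water underlies denser water.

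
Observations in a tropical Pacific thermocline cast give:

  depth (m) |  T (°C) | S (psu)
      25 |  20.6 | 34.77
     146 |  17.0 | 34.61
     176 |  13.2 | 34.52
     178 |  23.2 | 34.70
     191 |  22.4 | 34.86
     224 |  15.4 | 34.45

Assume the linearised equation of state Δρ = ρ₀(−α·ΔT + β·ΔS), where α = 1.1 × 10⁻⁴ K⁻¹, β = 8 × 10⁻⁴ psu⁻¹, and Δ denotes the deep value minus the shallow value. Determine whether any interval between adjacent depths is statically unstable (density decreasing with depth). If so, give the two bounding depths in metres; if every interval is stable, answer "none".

176–178 m

Evaluate Δρ/ρ₀ = −αΔT + βΔS across each adjacent pair:
  25–146 m: −αΔT+βΔS = −(1.1 × 10⁻⁴)(-3.6)+(8 × 10⁻⁴)(-0.16) = 2.7 × 10⁻⁴ → stable
  146–176 m: −αΔT+βΔS = −(1.1 × 10⁻⁴)(-3.8)+(8 × 10⁻⁴)(-0.09) = 3.5 × 10⁻⁴ → stable
  176–178 m: −αΔT+βΔS = −(1.1 × 10⁻⁴)(+10.0)+(8 × 10⁻⁴)(+0.18) = -9.6 × 10⁻⁴ → UNSTABLE
  178–191 m: −αΔT+βΔS = −(1.1 × 10⁻⁴)(-0.8)+(8 × 10⁻⁴)(+0.16) = 2.2 × 10⁻⁴ → stable
  191–224 m: −αΔT+βΔS = −(1.1 × 10⁻⁴)(-7.0)+(8 × 10⁻⁴)(-0.41) = 4.4 × 10⁻⁴ → stable
The 176–178 m interval has Δρ < 0: lighter water underlies denser water.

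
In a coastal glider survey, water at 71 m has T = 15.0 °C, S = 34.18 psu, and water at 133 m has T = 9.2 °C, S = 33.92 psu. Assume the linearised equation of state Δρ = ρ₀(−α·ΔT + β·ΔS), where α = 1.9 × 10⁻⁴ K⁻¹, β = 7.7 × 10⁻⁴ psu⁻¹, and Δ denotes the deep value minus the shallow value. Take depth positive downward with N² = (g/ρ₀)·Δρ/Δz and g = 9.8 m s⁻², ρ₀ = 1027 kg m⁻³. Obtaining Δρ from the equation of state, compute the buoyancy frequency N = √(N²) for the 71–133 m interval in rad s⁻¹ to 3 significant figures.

ΔT = -5.8 K, ΔS = -0.26 psu (deep − shallow).
Δρ/ρ₀ = −αΔT + βΔS = 1.102 × 10⁻³ − 2.002 × 10⁻⁴ = 9.018 × 10⁻⁴, so Δρ ≈ 0.9261 kg m⁻³.
N² = (g/ρ₀)·Δρ/Δz = g·(Δρ/ρ₀)/Δz = 9.8 × 9.018 × 10⁻⁴ / 62 = 1.4254 × 10⁻⁴ s⁻².
N = √(1.4254 × 10⁻⁴) = 0.011939 rad s⁻¹ ≈ 0.0119 rad s⁻¹.

0.0119 rad s⁻¹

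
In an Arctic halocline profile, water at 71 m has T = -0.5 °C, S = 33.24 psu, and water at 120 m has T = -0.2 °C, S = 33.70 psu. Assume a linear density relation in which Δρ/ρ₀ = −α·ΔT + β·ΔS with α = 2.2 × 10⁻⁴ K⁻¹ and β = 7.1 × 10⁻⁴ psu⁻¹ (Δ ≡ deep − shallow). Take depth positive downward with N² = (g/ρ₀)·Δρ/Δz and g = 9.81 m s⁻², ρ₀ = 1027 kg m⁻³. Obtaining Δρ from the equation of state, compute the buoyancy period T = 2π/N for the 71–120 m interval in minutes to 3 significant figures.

14.5 min

ΔT = +0.3 K, ΔS = +0.46 psu (deep − shallow).
Δρ/ρ₀ = −αΔT + βΔS = -6.60 × 10⁻⁵ + 3.266 × 10⁻⁴ = 2.606 × 10⁻⁴, so Δρ ≈ 0.2676 kg m⁻³.
N² = (g/ρ₀)·Δρ/Δz = g·(Δρ/ρ₀)/Δz = 9.81 × 2.606 × 10⁻⁴ / 49 = 5.2173 × 10⁻⁵ s⁻².
N = √(5.2173 × 10⁻⁵) = 7.2231 × 10⁻³ rad s⁻¹ → T = 2π/N = 869.87 s = 14.498 min ≈ 14.5 min.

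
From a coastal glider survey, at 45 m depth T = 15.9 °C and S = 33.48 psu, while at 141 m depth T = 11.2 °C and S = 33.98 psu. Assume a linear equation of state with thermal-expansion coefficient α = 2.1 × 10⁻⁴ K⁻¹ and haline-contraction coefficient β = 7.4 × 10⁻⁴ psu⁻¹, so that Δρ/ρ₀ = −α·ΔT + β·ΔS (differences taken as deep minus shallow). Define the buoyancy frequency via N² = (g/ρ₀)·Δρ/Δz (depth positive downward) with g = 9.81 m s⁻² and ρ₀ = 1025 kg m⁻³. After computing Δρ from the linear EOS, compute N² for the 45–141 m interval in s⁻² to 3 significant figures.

1.39 × 10⁻⁴ s⁻²

ΔT = -4.7 K, ΔS = +0.50 psu (deep − shallow).
Δρ/ρ₀ = −αΔT + βΔS = 9.87 × 10⁻⁴ + 3.70 × 10⁻⁴ = 1.357 × 10⁻³, so Δρ ≈ 1.391 kg m⁻³.
N² = (g/ρ₀)·Δρ/Δz = g·(Δρ/ρ₀)/Δz = 9.81 × 1.357 × 10⁻³ / 96 = 1.3867 × 10⁻⁴ s⁻² ≈ 1.39 × 10⁻⁴ s⁻².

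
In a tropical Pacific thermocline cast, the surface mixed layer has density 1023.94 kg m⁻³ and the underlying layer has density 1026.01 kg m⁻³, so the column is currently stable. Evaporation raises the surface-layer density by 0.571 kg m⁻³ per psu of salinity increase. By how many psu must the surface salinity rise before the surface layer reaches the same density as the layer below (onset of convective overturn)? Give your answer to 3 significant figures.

3.63 psu

Density deficit of the surface layer: 1026.01 − 1023.94 = 2.07 kg m⁻³.
Required change = 2.07 / 0.571 = 3.63 psu.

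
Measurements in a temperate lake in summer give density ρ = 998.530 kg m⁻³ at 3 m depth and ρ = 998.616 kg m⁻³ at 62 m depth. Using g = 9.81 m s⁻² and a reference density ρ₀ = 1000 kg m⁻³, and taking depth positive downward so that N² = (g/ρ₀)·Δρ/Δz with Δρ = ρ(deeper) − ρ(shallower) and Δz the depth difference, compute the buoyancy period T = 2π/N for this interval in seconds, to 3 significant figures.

Δρ = 998.616 − 998.530 = 0.086 kg m⁻³ over Δz = 62 − 3 = 59 m.
N² = (9.81/1000) × (0.086/59) = 1.4299 × 10⁻⁵ s⁻².
N = √(1.4299 × 10⁻⁵) = 3.7814 × 10⁻³ rad s⁻¹, so T = 2π/N = 1.6616 × 10³ s ≈ 1.66 × 10³ s.

1.66 × 10³ s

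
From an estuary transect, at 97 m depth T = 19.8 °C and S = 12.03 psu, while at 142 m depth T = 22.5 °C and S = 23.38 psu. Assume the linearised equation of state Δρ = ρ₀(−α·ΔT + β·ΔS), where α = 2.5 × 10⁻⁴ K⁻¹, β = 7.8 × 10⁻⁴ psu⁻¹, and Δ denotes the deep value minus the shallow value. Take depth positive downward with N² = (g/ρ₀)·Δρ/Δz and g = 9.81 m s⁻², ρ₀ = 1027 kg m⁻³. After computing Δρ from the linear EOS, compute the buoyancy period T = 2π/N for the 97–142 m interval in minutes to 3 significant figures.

ΔT = +2.7 K, ΔS = +11.35 psu (deep − shallow).
Δρ/ρ₀ = −αΔT + βΔS = -6.75 × 10⁻⁴ + 8.853 × 10⁻³ = 8.178 × 10⁻³, so Δρ ≈ 8.399 kg m⁻³.
N² = (g/ρ₀)·Δρ/Δz = g·(Δρ/ρ₀)/Δz = 9.81 × 8.178 × 10⁻³ / 45 = 1.7828 × 10⁻³ s⁻².
N = √(1.7828 × 10⁻³) = 0.042223 rad s⁻¹ → T = 2π/N = 148.81 s = 2.4802 min ≈ 2.48 min.

2.48 min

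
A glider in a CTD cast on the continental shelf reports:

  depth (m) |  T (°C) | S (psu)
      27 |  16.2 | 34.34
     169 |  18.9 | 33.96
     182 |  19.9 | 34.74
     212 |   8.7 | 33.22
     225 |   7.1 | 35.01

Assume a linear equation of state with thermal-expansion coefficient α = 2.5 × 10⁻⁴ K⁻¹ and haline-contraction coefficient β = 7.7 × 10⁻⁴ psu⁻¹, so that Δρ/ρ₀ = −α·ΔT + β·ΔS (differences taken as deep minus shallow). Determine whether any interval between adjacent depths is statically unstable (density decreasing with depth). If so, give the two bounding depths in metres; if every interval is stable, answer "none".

Evaluate Δρ/ρ₀ = −αΔT + βΔS across each adjacent pair:
  27–169 m: −αΔT+βΔS = −(2.5 × 10⁻⁴)(+2.7)+(7.7 × 10⁻⁴)(-0.38) = -9.7 × 10⁻⁴ → UNSTABLE
  169–182 m: −αΔT+βΔS = −(2.5 × 10⁻⁴)(+1.0)+(7.7 × 10⁻⁴)(+0.78) = 3.5 × 10⁻⁴ → stable
  182–212 m: −αΔT+βΔS = −(2.5 × 10⁻⁴)(-11.2)+(7.7 × 10⁻⁴)(-1.52) = 1.6 × 10⁻³ → stable
  212–225 m: −αΔT+βΔS = −(2.5 × 10⁻⁴)(-1.6)+(7.7 × 10⁻⁴)(+1.79) = 1.8 × 10⁻³ → stable
The 27–169 m interval has Δρ < 0: lighter water underlies denser water.

27–169 m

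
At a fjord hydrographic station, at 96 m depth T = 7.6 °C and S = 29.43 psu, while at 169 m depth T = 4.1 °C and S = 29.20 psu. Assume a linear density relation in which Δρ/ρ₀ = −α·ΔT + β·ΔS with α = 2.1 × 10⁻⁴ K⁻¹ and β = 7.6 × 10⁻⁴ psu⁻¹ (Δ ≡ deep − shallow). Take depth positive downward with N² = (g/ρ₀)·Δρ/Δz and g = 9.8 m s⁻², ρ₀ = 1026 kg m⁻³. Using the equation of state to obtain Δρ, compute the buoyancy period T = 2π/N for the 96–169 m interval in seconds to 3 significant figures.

725 s

ΔT = -3.5 K, ΔS = -0.23 psu (deep − shallow).
Δρ/ρ₀ = −αΔT + βΔS = 7.35 × 10⁻⁴ − 1.748 × 10⁻⁴ = 5.602 × 10⁻⁴, so Δρ ≈ 0.5748 kg m⁻³.
N² = (g/ρ₀)·Δρ/Δz = g·(Δρ/ρ₀)/Δz = 9.8 × 5.602 × 10⁻⁴ / 73 = 7.5205 × 10⁻⁵ s⁻².
N = √(7.5205 × 10⁻⁵) = 8.6721 × 10⁻³ rad s⁻¹ → T = 2π/N = 724.53 s ≈ 725 s.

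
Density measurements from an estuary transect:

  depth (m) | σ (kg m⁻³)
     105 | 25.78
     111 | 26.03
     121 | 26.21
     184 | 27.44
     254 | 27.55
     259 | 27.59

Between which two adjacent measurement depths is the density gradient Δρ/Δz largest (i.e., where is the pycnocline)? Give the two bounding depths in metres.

Compute the density gradient over each adjacent pair:
  105–111 m: Δρ/Δz = 0.25/6 = 0.042 kg m⁻⁴
  111–121 m: Δρ/Δz = 0.18/10 = 0.018 kg m⁻⁴
  121–184 m: Δρ/Δz = 1.23/63 = 0.020 kg m⁻⁴
  184–254 m: Δρ/Δz = 0.11/70 = 1.6 × 10⁻³ kg m⁻⁴
  254–259 m: Δρ/Δz = 0.04/5 = 8.0 × 10⁻³ kg m⁻⁴
The largest gradient is in the 105–111 m interval — the pycnocline.

105–111 m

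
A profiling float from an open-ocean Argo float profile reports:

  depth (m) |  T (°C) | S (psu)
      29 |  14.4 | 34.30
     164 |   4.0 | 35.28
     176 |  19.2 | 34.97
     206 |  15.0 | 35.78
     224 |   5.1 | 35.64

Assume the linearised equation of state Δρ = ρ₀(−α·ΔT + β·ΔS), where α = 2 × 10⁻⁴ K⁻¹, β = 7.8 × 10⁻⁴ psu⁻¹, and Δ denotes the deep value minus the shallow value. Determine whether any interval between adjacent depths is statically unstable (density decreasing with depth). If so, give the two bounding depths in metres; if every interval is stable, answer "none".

164–176 m

Evaluate Δρ/ρ₀ = −αΔT + βΔS across each adjacent pair:
  29–164 m: −αΔT+βΔS = −(2 × 10⁻⁴)(-10.4)+(7.8 × 10⁻⁴)(+0.98) = 2.8 × 10⁻³ → stable
  164–176 m: −αΔT+βΔS = −(2 × 10⁻⁴)(+15.2)+(7.8 × 10⁻⁴)(-0.31) = -3.3 × 10⁻³ → UNSTABLE
  176–206 m: −αΔT+βΔS = −(2 × 10⁻⁴)(-4.2)+(7.8 × 10⁻⁴)(+0.81) = 1.5 × 10⁻³ → stable
  206–224 m: −αΔT+βΔS = −(2 × 10⁻⁴)(-9.9)+(7.8 × 10⁻⁴)(-0.14) = 1.9 × 10⁻³ → stable
The 164–176 m interval has Δρ < 0: lighter water underlies denser water.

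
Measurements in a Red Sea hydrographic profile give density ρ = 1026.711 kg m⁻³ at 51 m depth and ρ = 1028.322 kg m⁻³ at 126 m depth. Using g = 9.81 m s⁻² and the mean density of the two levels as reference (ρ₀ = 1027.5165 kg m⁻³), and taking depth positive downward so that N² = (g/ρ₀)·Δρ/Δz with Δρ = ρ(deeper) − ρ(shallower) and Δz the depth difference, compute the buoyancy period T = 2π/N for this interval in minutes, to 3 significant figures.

Δρ = 1028.322 − 1026.711 = 1.611 kg m⁻³ over Δz = 126 − 51 = 75 m.
N² = (9.81/1027.5165) × (1.611/75) = 2.0508 × 10⁻⁴ s⁻².
N = √(2.0508 × 10⁻⁴) = 0.014321 rad s⁻¹, so T = 2π/N = 438.74 s = 7.3123 min ≈ 7.31 min.
A positive N² confirms static stability across the interval.

7.31 min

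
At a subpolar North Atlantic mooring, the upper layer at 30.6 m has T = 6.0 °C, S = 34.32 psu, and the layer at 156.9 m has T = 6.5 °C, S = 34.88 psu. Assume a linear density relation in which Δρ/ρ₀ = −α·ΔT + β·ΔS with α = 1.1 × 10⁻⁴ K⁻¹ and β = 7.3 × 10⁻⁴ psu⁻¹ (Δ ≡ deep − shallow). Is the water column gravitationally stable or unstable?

stable

ΔT = 6.5 − 6.0 = +0.5 K and ΔS = 34.88 − 34.32 = +0.56 psu (deep − shallow).
−αΔT = -5.50 × 10⁻⁵; βΔS = 4.088 × 10⁻⁴; sum Δρ/ρ₀ = 3.538 × 10⁻⁴.
Δρ/ρ₀ > 0, so Δρ > 0: deeper water is denser → statically stable.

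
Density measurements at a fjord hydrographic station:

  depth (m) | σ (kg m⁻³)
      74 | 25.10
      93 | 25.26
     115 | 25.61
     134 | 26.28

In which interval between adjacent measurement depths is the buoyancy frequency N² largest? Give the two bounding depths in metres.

115–134 m

Compute the density gradient over each adjacent pair:
  74–93 m: Δρ/Δz = 0.16/19 = 8.4 × 10⁻³ kg m⁻⁴
  93–115 m: Δρ/Δz = 0.35/22 = 0.016 kg m⁻⁴
  115–134 m: Δρ/Δz = 0.67/19 = 0.035 kg m⁻⁴
The largest gradient is in the 115–134 m interval — the pycnocline.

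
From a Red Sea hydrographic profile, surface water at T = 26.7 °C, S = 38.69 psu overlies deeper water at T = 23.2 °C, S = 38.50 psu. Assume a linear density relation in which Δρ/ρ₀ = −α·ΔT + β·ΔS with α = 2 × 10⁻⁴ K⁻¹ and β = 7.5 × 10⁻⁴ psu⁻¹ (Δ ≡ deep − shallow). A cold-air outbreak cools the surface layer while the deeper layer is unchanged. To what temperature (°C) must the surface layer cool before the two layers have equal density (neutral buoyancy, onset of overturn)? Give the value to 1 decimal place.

Neutral buoyancy requires Δρ = 0, i.e. −α(T_deep − T_surf′) + β(S_deep − S_surf) = 0.
T_surf′ = T_deep − (β/α)·ΔS = 23.2 − (7.5 × 10⁻⁴/2 × 10⁻⁴)·(-0.19) = 23.912 °C.
Cooling required: 26.7 − (23.912) = 2.788 °C.

23.9 °C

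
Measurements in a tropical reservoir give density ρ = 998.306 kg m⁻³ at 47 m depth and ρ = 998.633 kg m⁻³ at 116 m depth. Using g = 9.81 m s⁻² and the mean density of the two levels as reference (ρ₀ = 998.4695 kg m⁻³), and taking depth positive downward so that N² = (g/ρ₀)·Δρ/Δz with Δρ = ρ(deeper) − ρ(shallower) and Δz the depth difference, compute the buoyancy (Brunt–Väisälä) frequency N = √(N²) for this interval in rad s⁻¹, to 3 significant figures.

Δρ = 998.633 − 998.306 = 0.327 kg m⁻³ over Δz = 116 − 47 = 69 m.
N² = (9.81/998.4695) × (0.327/69) = 4.6562 × 10⁻⁵ s⁻².
N = √(4.6562 × 10⁻⁵) = 6.8236 × 10⁻³ rad s⁻¹ ≈ 6.82 × 10⁻³ rad s⁻¹.

6.82 × 10⁻³ rad s⁻¹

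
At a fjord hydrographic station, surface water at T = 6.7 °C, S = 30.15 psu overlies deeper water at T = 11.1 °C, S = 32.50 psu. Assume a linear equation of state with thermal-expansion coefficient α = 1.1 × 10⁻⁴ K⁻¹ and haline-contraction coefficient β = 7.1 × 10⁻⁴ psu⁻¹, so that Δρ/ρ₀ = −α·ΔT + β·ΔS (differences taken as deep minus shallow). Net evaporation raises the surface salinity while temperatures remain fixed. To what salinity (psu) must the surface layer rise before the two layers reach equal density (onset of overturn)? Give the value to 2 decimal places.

Neutral buoyancy requires −α(T_deep − T_surf) + β(S_deep − S_surf′) = 0.
S_surf′ = S_deep − (α/β)·ΔT = 32.50 − (1.1 × 10⁻⁴/7.1 × 10⁻⁴)·(+4.4) = 31.8183 psu.
Increase required: 31.8183 − 30.15 = 1.6683 psu.

31.82 psu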